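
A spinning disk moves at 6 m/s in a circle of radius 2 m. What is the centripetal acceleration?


Given: v = 6 m/s, r = 2 m
Using a_c = v^2 / r
a_c = 6^2 / 2
a_c = 36 / 2
a_c = 18 m/s^2

18 m/s^2


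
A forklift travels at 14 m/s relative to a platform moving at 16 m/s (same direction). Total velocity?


Given: object velocity = 14 m/s, platform velocity = 16 m/s (same direction)
Using classical velocity addition: v_total = v_object + v_platform
v_total = 14 + 16
v_total = 30 m/s

30 m/s


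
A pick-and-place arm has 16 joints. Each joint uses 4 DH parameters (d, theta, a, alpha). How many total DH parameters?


Given: 16 joints, 4 DH parameters per joint (d, theta, a, alpha)
Total DH parameters = number_of_joints * 4
Total = 16 * 4
Total = 64

64


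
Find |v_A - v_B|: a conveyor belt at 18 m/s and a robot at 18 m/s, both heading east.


Given: v_A = 18 m/s east, v_B = 18 m/s east
Both move in the same direction; relative speed = |v_A - v_B|
|18 - 18| = |0|
= 0 m/s

0 m/s


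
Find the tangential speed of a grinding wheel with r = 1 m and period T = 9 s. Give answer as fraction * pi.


Given: radius r = 1 m, period T = 9 s
Using v = 2*pi*r / T
v = 2*pi*1 / 9
v = 2*pi / 9
v = 2/9*pi m/s

2/9*pi m/s


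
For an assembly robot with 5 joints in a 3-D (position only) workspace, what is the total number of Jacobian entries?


Given: task space dimension = 3, joints = 5
Jacobian is a 3 x 5 matrix
Total entries = rows * columns
Total = 3 * 5
Total = 15

15


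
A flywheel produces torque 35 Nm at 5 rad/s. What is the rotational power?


Given: tau = 35 Nm, omega = 5 rad/s
Using P = tau * omega
P = 35 * 5
P = 175 W

175 W


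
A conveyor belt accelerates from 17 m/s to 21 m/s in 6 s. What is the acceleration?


Given: initial velocity v0 = 17 m/s, final velocity v = 21 m/s, time t = 6 s
Using a = (v - v0) / t
a = (21 - 17) / 6
a = 4 / 6
a = 2/3 m/s^2

2/3 m/s^2


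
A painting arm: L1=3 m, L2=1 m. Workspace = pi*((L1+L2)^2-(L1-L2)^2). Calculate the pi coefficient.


Given: L1 = 3, L2 = 1
(L1+L2)^2 = (4)^2 = 16
(L1-L2)^2 = (2)^2 = 4
Difference = 16 - 4 = 12
This equals 4*L1*L2 = 4*3*1 = 12
Workspace area = 12*pi

12


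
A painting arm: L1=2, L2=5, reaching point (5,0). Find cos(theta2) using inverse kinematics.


Given: L1 = 2, L2 = 5, target (x, y) = (5, 0)
Using cos(theta2) = (x^2 + y^2 - L1^2 - L2^2) / (2*L1*L2)
x^2 + y^2 = 5^2 + 0 = 25
L1^2 + L2^2 = 4 + 25 = 29
Numerator = 25 - 29 = -4
Denominator = 2*2*5 = 20
cos(theta2) = -4/20 = -1/5

-1/5


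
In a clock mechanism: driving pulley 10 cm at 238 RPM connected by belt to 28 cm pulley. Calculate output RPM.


Given: D1 = 10 cm, w1 = 238 RPM, D2 = 28 cm
Using D1*w1 = D2*w2
w2 = D1*w1 / D2
w2 = 10*238 / 28
w2 = 2380 / 28
w2 = 85 RPM

85 RPM


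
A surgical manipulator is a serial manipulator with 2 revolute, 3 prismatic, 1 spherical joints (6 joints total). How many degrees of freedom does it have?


Given: serial robot with 2 revolute, 3 prismatic, 1 spherical joints
DOF contribution per joint type: revolute=1, prismatic=1, spherical=3, fixed=0
DOF = 2*1 + 3*1 + 1*3
DOF = 8

8


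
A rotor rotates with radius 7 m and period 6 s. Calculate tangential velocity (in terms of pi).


Given: radius r = 7 m, period T = 6 s
Using v = 2*pi*r / T
v = 2*pi*7 / 6
v = 14*pi / 6
v = 7/3*pi m/s

7/3*pi m/s


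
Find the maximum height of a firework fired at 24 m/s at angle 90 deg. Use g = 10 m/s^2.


Given: v0 = 24 m/s, theta = 90 deg, g = 10 m/s^2
sin^2(90) = 1
Using H = v0^2 * sin^2(theta) / (2*g)
H = 24^2 * 1 / (2*10)
H = 576 * 1 / 20
H = 576 / 20
H = 144/5 m

144/5 m


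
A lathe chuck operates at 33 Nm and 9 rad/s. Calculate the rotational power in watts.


Given: tau = 33 Nm, omega = 9 rad/s
Using P = tau * omega
P = 33 * 9
P = 297 W

297 W


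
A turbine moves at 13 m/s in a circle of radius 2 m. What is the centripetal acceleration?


Given: v = 13 m/s, r = 2 m
Using a_c = v^2 / r
a_c = 13^2 / 2
a_c = 169 / 2
a_c = 169/2 m/s^2

169/2 m/s^2


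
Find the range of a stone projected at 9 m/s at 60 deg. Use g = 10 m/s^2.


Given: v0 = 9 m/s, theta = 60 deg, g = 10 m/s^2
sin(2*60) = sin(120) = sqrt(3)/2
Using R = v0^2 * sin(2*theta) / g
R = 9^2 * (sqrt(3)/2) / 10
R = 81 * sqrt(3) / 20
R = 81/20*sqrt(3) m

81/20*sqrt(3) m


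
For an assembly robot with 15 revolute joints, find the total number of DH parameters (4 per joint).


Given: 15 joints, 4 DH parameters per joint (d, theta, a, alpha)
Total DH parameters = number_of_joints * 4
Total = 15 * 4
Total = 60

60


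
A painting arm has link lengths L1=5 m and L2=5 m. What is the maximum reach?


Given: L1 = 5 m, L2 = 5 m
For a 2-link planar arm, max reach = L1 + L2 (fully extended)
Max reach = 5 + 5
Max reach = 10 m

10 m


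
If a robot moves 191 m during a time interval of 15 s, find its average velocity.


Given: distance d = 191 m, time t = 15 s
Using v = d / t
v = 191 / 15
v = 191/15 m/s

191/15 m/s


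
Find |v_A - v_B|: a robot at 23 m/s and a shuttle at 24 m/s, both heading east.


Given: v_A = 23 m/s east, v_B = 24 m/s east
Both move in the same direction; relative speed = |v_A - v_B|
|23 - 24| = |-1|
= 1 m/s

1 m/s


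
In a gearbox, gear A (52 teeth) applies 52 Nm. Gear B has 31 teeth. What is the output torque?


Given: N1 = 52, N2 = 31, T1 = 52 Nm
Using T2/T1 = N2/N1
T2 = T1 * N2 / N1
T2 = 52 * 31 / 52
T2 = 1612 / 52
T2 = 31 Nm

31 Nm


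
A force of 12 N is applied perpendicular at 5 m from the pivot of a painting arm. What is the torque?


Given: F = 12 N, r = 5 m, angle = 90 deg (perpendicular)
Using tau = F * r * sin(90)
sin(90) = 1
tau = 12 * 5 * 1
tau = 60 Nm

60 Nm


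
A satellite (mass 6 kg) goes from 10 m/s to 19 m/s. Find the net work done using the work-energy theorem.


Given: m = 6 kg, v0 = 10 m/s, v = 19 m/s
Using W = (1/2)*m*(v^2 - v0^2)
v^2 = 19^2 = 361
v0^2 = 10^2 = 100
v^2 - v0^2 = 361 - 100 = 261
W = (1/2)*6*261 = 783 J

783 J


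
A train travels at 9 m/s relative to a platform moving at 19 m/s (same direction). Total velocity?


Given: object velocity = 9 m/s, platform velocity = 19 m/s (same direction)
Using classical velocity addition: v_total = v_object + v_platform
v_total = 9 + 19
v_total = 28 m/s

28 m/s


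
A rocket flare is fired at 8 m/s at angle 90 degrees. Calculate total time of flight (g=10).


Given: v0 = 8 m/s, theta = 90 deg, g = 10 m/s^2
sin(90) = 1
Using T = 2*v0*sin(theta) / g
T = 2*8*1 / 10
T = 16 / 10
T = 8/5 s

8/5 s


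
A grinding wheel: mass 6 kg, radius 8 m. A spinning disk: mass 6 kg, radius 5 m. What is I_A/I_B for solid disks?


Given: M1=6 kg, R1=8 m, M2=6 kg, R2=5 m
For a disk: I = (1/2)*M*R^2, so I_A/I_B = (M1*R1^2)/(M2*R2^2)
M1*R1^2 = 6*64 = 384
M2*R2^2 = 6*25 = 150
I_A/I_B = 384/150 = 64/25

64/25


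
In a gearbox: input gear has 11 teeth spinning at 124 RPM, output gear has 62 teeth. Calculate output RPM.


Given: N1 = 11 teeth, w1 = 124 RPM, N2 = 62 teeth
Using N1*w1 = N2*w2
w2 = N1*w1 / N2
w2 = 11*124 / 62
w2 = 1364 / 62
w2 = 22 RPM

22 RPM


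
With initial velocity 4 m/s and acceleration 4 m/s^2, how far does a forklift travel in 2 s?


Given: v0 = 4 m/s, a = 4 m/s^2, t = 2 s
Using s = v0*t + (1/2)*a*t^2
s = 4*2 + (1/2)*4*2^2
s = 8 + (1/2)*16
s = 8 + 8
s = 16

16 m


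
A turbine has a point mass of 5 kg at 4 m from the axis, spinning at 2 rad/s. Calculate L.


Given: m = 5 kg, r = 4 m, omega = 2 rad/s
For a point mass: I = m*r^2
I = 5*4^2 = 5*16 = 80
L = I*omega = 80*2
L = 160 kg*m^2/s

160 kg*m^2/s


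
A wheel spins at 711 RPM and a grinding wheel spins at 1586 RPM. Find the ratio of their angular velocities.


Given: RPM_A = 711, RPM_B = 1586
omega = 2*pi*RPM/60, so omega_A/omega_B = RPM_A / RPM_B
omega_A/omega_B = 711 / 1586
omega_A/omega_B = 711/1586

711/1586


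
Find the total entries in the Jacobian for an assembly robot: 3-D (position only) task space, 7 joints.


Given: task space dimension = 3, joints = 7
Jacobian is a 3 x 7 matrix
Total entries = rows * columns
Total = 3 * 7
Total = 21

21


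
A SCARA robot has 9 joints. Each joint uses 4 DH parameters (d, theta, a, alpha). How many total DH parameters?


Given: 9 joints, 4 DH parameters per joint (d, theta, a, alpha)
Total DH parameters = number_of_joints * 4
Total = 9 * 4
Total = 36

36


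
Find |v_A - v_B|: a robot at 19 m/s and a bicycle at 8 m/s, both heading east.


Given: v_A = 19 m/s east, v_B = 8 m/s east
Both move in the same direction; relative speed = |v_A - v_B|
|19 - 8| = |11|
= 11 m/s

11 m/s


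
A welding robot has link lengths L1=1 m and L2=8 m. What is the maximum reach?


Given: L1 = 1 m, L2 = 8 m
For a 2-link planar arm, max reach = L1 + L2 (fully extended)
Max reach = 1 + 8
Max reach = 9 m

9 m


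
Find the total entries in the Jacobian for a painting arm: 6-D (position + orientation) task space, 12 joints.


Given: task space dimension = 6, joints = 12
Jacobian is a 6 x 12 matrix
Total entries = rows * columns
Total = 6 * 12
Total = 72

72


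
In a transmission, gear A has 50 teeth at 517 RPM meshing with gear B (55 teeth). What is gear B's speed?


Given: N1 = 50 teeth, w1 = 517 RPM, N2 = 55 teeth
Using N1*w1 = N2*w2
w2 = N1*w1 / N2
w2 = 50*517 / 55
w2 = 25850 / 55
w2 = 470 RPM

470 RPM


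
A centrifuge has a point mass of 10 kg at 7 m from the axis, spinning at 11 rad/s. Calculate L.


Given: m = 10 kg, r = 7 m, omega = 11 rad/s
For a point mass: I = m*r^2
I = 10*7^2 = 10*49 = 490
L = I*omega = 490*11
L = 5390 kg*m^2/s

5390 kg*m^2/s


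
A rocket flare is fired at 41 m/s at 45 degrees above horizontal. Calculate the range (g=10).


Given: v0 = 41 m/s, theta = 45 deg, g = 10 m/s^2
sin(2*45) = sin(90) = 1
Using R = v0^2 * sin(2*theta) / g
R = 41^2 * 1 / 10
R = 1681 / 10
R = 1681/10 m

1681/10 m


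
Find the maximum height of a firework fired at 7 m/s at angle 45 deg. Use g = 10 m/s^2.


Given: v0 = 7 m/s, theta = 45 deg, g = 10 m/s^2
sin^2(45) = 1/2
Using H = v0^2 * sin^2(theta) / (2*g)
H = 7^2 * 1/2 / (2*10)
H = 49 * 1/2 / 20
H = 49/2 / 20
H = 49/40 m

49/40 m


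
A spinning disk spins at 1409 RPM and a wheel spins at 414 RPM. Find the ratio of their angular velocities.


Given: RPM_A = 1409, RPM_B = 414
omega = 2*pi*RPM/60, so omega_A/omega_B = RPM_A / RPM_B
omega_A/omega_B = 1409 / 414
omega_A/omega_B = 1409/414

1409/414


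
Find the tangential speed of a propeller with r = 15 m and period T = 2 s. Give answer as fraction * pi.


Given: radius r = 15 m, period T = 2 s
Using v = 2*pi*r / T
v = 2*pi*15 / 2
v = 30*pi / 2
v = 15*pi m/s

15*pi m/s


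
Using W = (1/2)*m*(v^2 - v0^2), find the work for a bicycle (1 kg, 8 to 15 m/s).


Given: m = 1 kg, v0 = 8 m/s, v = 15 m/s
Using W = (1/2)*m*(v^2 - v0^2)
v^2 = 15^2 = 225
v0^2 = 8^2 = 64
v^2 - v0^2 = 225 - 64 = 161
W = (1/2)*1*161 = 161/2 J

161/2 J


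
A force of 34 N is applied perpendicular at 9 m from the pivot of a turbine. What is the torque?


Given: F = 34 N, r = 9 m, angle = 90 deg (perpendicular)
Using tau = F * r * sin(90)
sin(90) = 1
tau = 34 * 9 * 1
tau = 306 Nm

306 Nm


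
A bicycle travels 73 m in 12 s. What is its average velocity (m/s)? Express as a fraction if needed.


Given: distance d = 73 m, time t = 12 s
Using v = d / t
v = 73 / 12
v = 73/12 m/s

73/12 m/s


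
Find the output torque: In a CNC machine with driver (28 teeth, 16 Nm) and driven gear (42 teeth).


Given: N1 = 28, N2 = 42, T1 = 16 Nm
Using T2/T1 = N2/N1
T2 = T1 * N2 / N1
T2 = 16 * 42 / 28
T2 = 672 / 28
T2 = 24 Nm

24 Nm


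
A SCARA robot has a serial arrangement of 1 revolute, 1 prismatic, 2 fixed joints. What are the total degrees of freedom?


Given: serial robot with 1 revolute, 1 prismatic, 2 fixed joints
DOF contribution per joint type: revolute=1, prismatic=1, spherical=3, fixed=0
DOF = 1*1 + 1*1 + 2*0
DOF = 2

2


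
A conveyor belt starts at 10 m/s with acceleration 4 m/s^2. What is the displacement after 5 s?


Given: v0 = 10 m/s, a = 4 m/s^2, t = 5 s
Using s = v0*t + (1/2)*a*t^2
s = 10*5 + (1/2)*4*5^2
s = 50 + (1/2)*100
s = 50 + 50
s = 100

100 m


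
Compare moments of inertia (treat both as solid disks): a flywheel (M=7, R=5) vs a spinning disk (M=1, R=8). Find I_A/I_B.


Given: M1=7 kg, R1=5 m, M2=1 kg, R2=8 m
For a disk: I = (1/2)*M*R^2, so I_A/I_B = (M1*R1^2)/(M2*R2^2)
M1*R1^2 = 7*25 = 175
M2*R2^2 = 1*64 = 64
I_A/I_B = 175/64 = 175/64

175/64


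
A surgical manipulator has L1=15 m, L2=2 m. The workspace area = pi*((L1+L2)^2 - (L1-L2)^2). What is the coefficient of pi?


Given: L1 = 15, L2 = 2
(L1+L2)^2 = (17)^2 = 289
(L1-L2)^2 = (13)^2 = 169
Difference = 289 - 169 = 120
This equals 4*L1*L2 = 4*15*2 = 120
Workspace area = 120*pi

120


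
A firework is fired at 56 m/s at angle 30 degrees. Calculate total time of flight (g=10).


Given: v0 = 56 m/s, theta = 30 deg, g = 10 m/s^2
sin(30) = 1/2
Using T = 2*v0*sin(theta) / g
T = 2*56*1/2 / 10
T = 56 / 10
T = 28/5 s

28/5 s


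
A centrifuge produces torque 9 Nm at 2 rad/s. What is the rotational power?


Given: tau = 9 Nm, omega = 2 rad/s
Using P = tau * omega
P = 9 * 2
P = 18 W

18 W


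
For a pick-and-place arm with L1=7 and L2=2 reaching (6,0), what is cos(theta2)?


Given: L1 = 7, L2 = 2, target (x, y) = (6, 0)
Using cos(theta2) = (x^2 + y^2 - L1^2 - L2^2) / (2*L1*L2)
x^2 + y^2 = 6^2 + 0 = 36
L1^2 + L2^2 = 49 + 4 = 53
Numerator = 36 - 53 = -17
Denominator = 2*7*2 = 28
cos(theta2) = -17/28 = -17/28

-17/28


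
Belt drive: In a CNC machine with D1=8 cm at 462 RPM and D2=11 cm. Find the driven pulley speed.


Given: D1 = 8 cm, w1 = 462 RPM, D2 = 11 cm
Using D1*w1 = D2*w2
w2 = D1*w1 / D2
w2 = 8*462 / 11
w2 = 3696 / 11
w2 = 336 RPM

336 RPM


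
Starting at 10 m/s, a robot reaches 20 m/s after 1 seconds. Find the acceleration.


Given: initial velocity v0 = 10 m/s, final velocity v = 20 m/s, time t = 1 s
Using a = (v - v0) / t
a = (20 - 10) / 1
a = 10 / 1
a = 10 m/s^2

10 m/s^2


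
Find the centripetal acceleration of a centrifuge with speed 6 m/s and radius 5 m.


Given: v = 6 m/s, r = 5 m
Using a_c = v^2 / r
a_c = 6^2 / 5
a_c = 36 / 5
a_c = 36/5 m/s^2

36/5 m/s^2


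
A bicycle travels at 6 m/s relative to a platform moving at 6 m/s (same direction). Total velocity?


Given: object velocity = 6 m/s, platform velocity = 6 m/s (same direction)
Using classical velocity addition: v_total = v_object + v_platform
v_total = 6 + 6
v_total = 12 m/s

12 m/s


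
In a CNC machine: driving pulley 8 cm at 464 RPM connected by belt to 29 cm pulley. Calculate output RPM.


Given: D1 = 8 cm, w1 = 464 RPM, D2 = 29 cm
Using D1*w1 = D2*w2
w2 = D1*w1 / D2
w2 = 8*464 / 29
w2 = 3712 / 29
w2 = 128 RPM

128 RPM


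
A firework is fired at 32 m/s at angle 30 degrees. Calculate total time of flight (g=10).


Given: v0 = 32 m/s, theta = 30 deg, g = 10 m/s^2
sin(30) = 1/2
Using T = 2*v0*sin(theta) / g
T = 2*32*1/2 / 10
T = 32 / 10
T = 16/5 s

16/5 s


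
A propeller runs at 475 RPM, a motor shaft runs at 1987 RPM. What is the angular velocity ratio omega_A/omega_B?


Given: RPM_A = 475, RPM_B = 1987
omega = 2*pi*RPM/60, so omega_A/omega_B = RPM_A / RPM_B
omega_A/omega_B = 475 / 1987
omega_A/omega_B = 475/1987

475/1987


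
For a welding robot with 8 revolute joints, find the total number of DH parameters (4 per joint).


Given: 8 joints, 4 DH parameters per joint (d, theta, a, alpha)
Total DH parameters = number_of_joints * 4
Total = 8 * 4
Total = 32

32


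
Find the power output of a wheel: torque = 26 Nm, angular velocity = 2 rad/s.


Given: tau = 26 Nm, omega = 2 rad/s
Using P = tau * omega
P = 26 * 2
P = 52 W

52 W


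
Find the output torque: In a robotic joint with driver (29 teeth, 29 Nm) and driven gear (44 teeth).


Given: N1 = 29, N2 = 44, T1 = 29 Nm
Using T2/T1 = N2/N1
T2 = T1 * N2 / N1
T2 = 29 * 44 / 29
T2 = 1276 / 29
T2 = 44 Nm

44 Nm


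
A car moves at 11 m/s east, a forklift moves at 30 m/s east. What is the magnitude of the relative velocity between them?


Given: v_A = 11 m/s east, v_B = 30 m/s east
Both move in the same direction; relative speed = |v_A - v_B|
|11 - 30| = |-19|
= 19 m/s

19 m/s


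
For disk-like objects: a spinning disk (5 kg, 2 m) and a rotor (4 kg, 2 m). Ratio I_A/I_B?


Given: M1=5 kg, R1=2 m, M2=4 kg, R2=2 m
For a disk: I = (1/2)*M*R^2, so I_A/I_B = (M1*R1^2)/(M2*R2^2)
M1*R1^2 = 5*4 = 20
M2*R2^2 = 4*4 = 16
I_A/I_B = 20/16 = 5/4

5/4


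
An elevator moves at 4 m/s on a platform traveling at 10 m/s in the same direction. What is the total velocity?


Given: object velocity = 4 m/s, platform velocity = 10 m/s (same direction)
Using classical velocity addition: v_total = v_object + v_platform
v_total = 4 + 10
v_total = 14 m/s

14 m/s


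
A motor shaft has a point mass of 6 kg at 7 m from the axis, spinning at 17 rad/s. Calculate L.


Given: m = 6 kg, r = 7 m, omega = 17 rad/s
For a point mass: I = m*r^2
I = 6*7^2 = 6*49 = 294
L = I*omega = 294*17
L = 4998 kg*m^2/s

4998 kg*m^2/s


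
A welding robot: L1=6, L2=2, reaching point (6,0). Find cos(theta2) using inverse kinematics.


Given: L1 = 6, L2 = 2, target (x, y) = (6, 0)
Using cos(theta2) = (x^2 + y^2 - L1^2 - L2^2) / (2*L1*L2)
x^2 + y^2 = 6^2 + 0 = 36
L1^2 + L2^2 = 36 + 4 = 40
Numerator = 36 - 40 = -4
Denominator = 2*6*2 = 24
cos(theta2) = -4/24 = -1/6

-1/6


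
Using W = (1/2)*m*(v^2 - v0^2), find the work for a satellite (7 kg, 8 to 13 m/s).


Given: m = 7 kg, v0 = 8 m/s, v = 13 m/s
Using W = (1/2)*m*(v^2 - v0^2)
v^2 = 13^2 = 169
v0^2 = 8^2 = 64
v^2 - v0^2 = 169 - 64 = 105
W = (1/2)*7*105 = 735/2 J

735/2 J


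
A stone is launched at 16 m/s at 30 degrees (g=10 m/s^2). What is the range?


Given: v0 = 16 m/s, theta = 30 deg, g = 10 m/s^2
sin(2*30) = sin(60) = sqrt(3)/2
Using R = v0^2 * sin(2*theta) / g
R = 16^2 * (sqrt(3)/2) / 10
R = 256 * sqrt(3) / 20
R = 64/5*sqrt(3) m

64/5*sqrt(3) m


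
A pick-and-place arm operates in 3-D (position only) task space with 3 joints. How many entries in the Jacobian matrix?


Given: task space dimension = 3, joints = 3
Jacobian is a 3 x 3 matrix
Total entries = rows * columns
Total = 3 * 3
Total = 9

9


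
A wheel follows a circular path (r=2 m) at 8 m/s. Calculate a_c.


Given: v = 8 m/s, r = 2 m
Using a_c = v^2 / r
a_c = 8^2 / 2
a_c = 64 / 2
a_c = 32 m/s^2

32 m/s^2


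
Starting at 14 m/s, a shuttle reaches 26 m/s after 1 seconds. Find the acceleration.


Given: initial velocity v0 = 14 m/s, final velocity v = 26 m/s, time t = 1 s
Using a = (v - v0) / t
a = (26 - 14) / 1
a = 12 / 1
a = 12 m/s^2

12 m/s^2


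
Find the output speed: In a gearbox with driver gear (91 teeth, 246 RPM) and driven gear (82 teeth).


Given: N1 = 91 teeth, w1 = 246 RPM, N2 = 82 teeth
Using N1*w1 = N2*w2
w2 = N1*w1 / N2
w2 = 91*246 / 82
w2 = 22386 / 82
w2 = 273 RPM

273 RPM


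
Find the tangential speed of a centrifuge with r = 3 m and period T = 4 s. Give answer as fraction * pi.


Given: radius r = 3 m, period T = 4 s
Using v = 2*pi*r / T
v = 2*pi*3 / 4
v = 6*pi / 4
v = 3/2*pi m/s

3/2*pi m/s


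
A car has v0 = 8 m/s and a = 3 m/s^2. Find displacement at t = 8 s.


Given: v0 = 8 m/s, a = 3 m/s^2, t = 8 s
Using s = v0*t + (1/2)*a*t^2
s = 8*8 + (1/2)*3*8^2
s = 64 + (1/2)*192
s = 64 + 96
s = 160

160 m


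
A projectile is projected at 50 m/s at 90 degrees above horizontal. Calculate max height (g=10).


Given: v0 = 50 m/s, theta = 90 deg, g = 10 m/s^2
sin^2(90) = 1
Using H = v0^2 * sin^2(theta) / (2*g)
H = 50^2 * 1 / (2*10)
H = 2500 * 1 / 20
H = 2500 / 20
H = 125 m

125 m


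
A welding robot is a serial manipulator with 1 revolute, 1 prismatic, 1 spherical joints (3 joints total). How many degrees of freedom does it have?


Given: serial robot with 1 revolute, 1 prismatic, 1 spherical joints
DOF contribution per joint type: revolute=1, prismatic=1, spherical=3, fixed=0
DOF = 1*1 + 1*1 + 1*3
DOF = 5

5


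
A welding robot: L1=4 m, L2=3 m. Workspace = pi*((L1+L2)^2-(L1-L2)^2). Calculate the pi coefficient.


Given: L1 = 4, L2 = 3
(L1+L2)^2 = (7)^2 = 49
(L1-L2)^2 = (1)^2 = 1
Difference = 49 - 1 = 48
This equals 4*L1*L2 = 4*4*3 = 48
Workspace area = 48*pi

48


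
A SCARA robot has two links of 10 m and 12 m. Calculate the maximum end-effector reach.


Given: L1 = 10 m, L2 = 12 m
For a 2-link planar arm, max reach = L1 + L2 (fully extended)
Max reach = 10 + 12
Max reach = 22 m

22 m


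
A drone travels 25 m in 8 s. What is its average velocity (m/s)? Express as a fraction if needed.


Given: distance d = 25 m, time t = 8 s
Using v = d / t
v = 25 / 8
v = 25/8 m/s

25/8 m/s


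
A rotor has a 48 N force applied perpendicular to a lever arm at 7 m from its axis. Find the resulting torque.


Given: F = 48 N, r = 7 m, angle = 90 deg (perpendicular)
Using tau = F * r * sin(90)
sin(90) = 1
tau = 48 * 7 * 1
tau = 336 Nm

336 Nm


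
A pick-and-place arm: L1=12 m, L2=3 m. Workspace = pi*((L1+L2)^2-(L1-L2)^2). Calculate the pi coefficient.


Given: L1 = 12, L2 = 3
(L1+L2)^2 = (15)^2 = 225
(L1-L2)^2 = (9)^2 = 81
Difference = 225 - 81 = 144
This equals 4*L1*L2 = 4*12*3 = 144
Workspace area = 144*pi

144


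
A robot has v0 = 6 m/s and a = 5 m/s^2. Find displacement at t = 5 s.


Given: v0 = 6 m/s, a = 5 m/s^2, t = 5 s
Using s = v0*t + (1/2)*a*t^2
s = 6*5 + (1/2)*5*5^2
s = 30 + (1/2)*125
s = 30 + 125/2
s = 185/2

185/2 m


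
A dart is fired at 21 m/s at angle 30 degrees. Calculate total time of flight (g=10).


Given: v0 = 21 m/s, theta = 30 deg, g = 10 m/s^2
sin(30) = 1/2
Using T = 2*v0*sin(theta) / g
T = 2*21*1/2 / 10
T = 21 / 10
T = 21/10 s

21/10 s


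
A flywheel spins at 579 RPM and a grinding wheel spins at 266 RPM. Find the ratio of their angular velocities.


Given: RPM_A = 579, RPM_B = 266
omega = 2*pi*RPM/60, so omega_A/omega_B = RPM_A / RPM_B
omega_A/omega_B = 579 / 266
omega_A/omega_B = 579/266

579/266


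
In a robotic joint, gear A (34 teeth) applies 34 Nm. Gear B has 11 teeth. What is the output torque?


Given: N1 = 34, N2 = 11, T1 = 34 Nm
Using T2/T1 = N2/N1
T2 = T1 * N2 / N1
T2 = 34 * 11 / 34
T2 = 374 / 34
T2 = 11 Nm

11 Nm


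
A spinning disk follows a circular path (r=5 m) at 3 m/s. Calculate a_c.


Given: v = 3 m/s, r = 5 m
Using a_c = v^2 / r
a_c = 3^2 / 5
a_c = 9 / 5
a_c = 9/5 m/s^2

9/5 m/s^2


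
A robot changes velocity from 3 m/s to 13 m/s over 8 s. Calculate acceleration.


Given: initial velocity v0 = 3 m/s, final velocity v = 13 m/s, time t = 8 s
Using a = (v - v0) / t
a = (13 - 3) / 8
a = 10 / 8
a = 5/4 m/s^2

5/4 m/s^2


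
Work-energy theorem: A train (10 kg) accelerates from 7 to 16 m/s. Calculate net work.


Given: m = 10 kg, v0 = 7 m/s, v = 16 m/s
Using W = (1/2)*m*(v^2 - v0^2)
v^2 = 16^2 = 256
v0^2 = 7^2 = 49
v^2 - v0^2 = 256 - 49 = 207
W = (1/2)*10*207 = 1035 J

1035 J


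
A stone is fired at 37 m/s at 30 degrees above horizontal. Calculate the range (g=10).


Given: v0 = 37 m/s, theta = 30 deg, g = 10 m/s^2
sin(2*30) = sin(60) = sqrt(3)/2
Using R = v0^2 * sin(2*theta) / g
R = 37^2 * (sqrt(3)/2) / 10
R = 1369 * sqrt(3) / 20
R = 1369/20*sqrt(3) m

1369/20*sqrt(3) m


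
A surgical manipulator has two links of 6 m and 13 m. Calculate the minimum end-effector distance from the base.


Given: L1 = 6 m, L2 = 13 m
For a 2-link planar arm, min reach = |L1 - L2| (second link folded back)
Min reach = |6 - 13|
Min reach = 7 m

7 m


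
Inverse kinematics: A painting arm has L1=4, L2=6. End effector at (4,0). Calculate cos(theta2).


Given: L1 = 4, L2 = 6, target (x, y) = (4, 0)
Using cos(theta2) = (x^2 + y^2 - L1^2 - L2^2) / (2*L1*L2)
x^2 + y^2 = 4^2 + 0 = 16
L1^2 + L2^2 = 16 + 36 = 52
Numerator = 16 - 52 = -36
Denominator = 2*4*6 = 48
cos(theta2) = -36/48 = -3/4

-3/4


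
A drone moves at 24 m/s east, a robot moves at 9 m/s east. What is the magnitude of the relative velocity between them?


Given: v_A = 24 m/s east, v_B = 9 m/s east
Both move in the same direction; relative speed = |v_A - v_B|
|24 - 9| = |15|
= 15 m/s

15 m/s


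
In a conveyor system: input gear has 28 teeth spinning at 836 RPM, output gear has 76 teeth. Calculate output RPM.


Given: N1 = 28 teeth, w1 = 836 RPM, N2 = 76 teeth
Using N1*w1 = N2*w2
w2 = N1*w1 / N2
w2 = 28*836 / 76
w2 = 23408 / 76
w2 = 308 RPM

308 RPM


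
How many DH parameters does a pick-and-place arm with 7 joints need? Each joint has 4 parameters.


Given: 7 joints, 4 DH parameters per joint (d, theta, a, alpha)
Total DH parameters = number_of_joints * 4
Total = 7 * 4
Total = 28

28


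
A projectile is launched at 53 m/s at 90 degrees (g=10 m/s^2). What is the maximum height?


Given: v0 = 53 m/s, theta = 90 deg, g = 10 m/s^2
sin^2(90) = 1
Using H = v0^2 * sin^2(theta) / (2*g)
H = 53^2 * 1 / (2*10)
H = 2809 * 1 / 20
H = 2809 / 20
H = 2809/20 m

2809/20 m


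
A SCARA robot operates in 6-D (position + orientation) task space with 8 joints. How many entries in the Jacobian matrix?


Given: task space dimension = 6, joints = 8
Jacobian is a 6 x 8 matrix
Total entries = rows * columns
Total = 6 * 8
Total = 48

48


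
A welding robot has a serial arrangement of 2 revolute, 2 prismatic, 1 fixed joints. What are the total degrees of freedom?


Given: serial robot with 2 revolute, 2 prismatic, 1 fixed joints
DOF contribution per joint type: revolute=1, prismatic=1, spherical=3, fixed=0
DOF = 2*1 + 2*1 + 1*0
DOF = 4

4


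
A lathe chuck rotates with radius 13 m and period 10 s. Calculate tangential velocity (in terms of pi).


Given: radius r = 13 m, period T = 10 s
Using v = 2*pi*r / T
v = 2*pi*13 / 10
v = 26*pi / 10
v = 13/5*pi m/s

13/5*pi m/s


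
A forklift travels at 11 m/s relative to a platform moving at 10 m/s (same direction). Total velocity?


Given: object velocity = 11 m/s, platform velocity = 10 m/s (same direction)
Using classical velocity addition: v_total = v_object + v_platform
v_total = 11 + 10
v_total = 21 m/s

21 m/s


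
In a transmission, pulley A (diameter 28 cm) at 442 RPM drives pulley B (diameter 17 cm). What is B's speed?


Given: D1 = 28 cm, w1 = 442 RPM, D2 = 17 cm
Using D1*w1 = D2*w2
w2 = D1*w1 / D2
w2 = 28*442 / 17
w2 = 12376 / 17
w2 = 728 RPM

728 RPM


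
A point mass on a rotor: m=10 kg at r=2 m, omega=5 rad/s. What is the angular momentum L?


Given: m = 10 kg, r = 2 m, omega = 5 rad/s
For a point mass: I = m*r^2
I = 10*2^2 = 10*4 = 40
L = I*omega = 40*5
L = 200 kg*m^2/s

200 kg*m^2/s


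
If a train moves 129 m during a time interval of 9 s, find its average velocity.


Given: distance d = 129 m, time t = 9 s
Using v = d / t
v = 129 / 9
v = 43/3 m/s

43/3 m/s


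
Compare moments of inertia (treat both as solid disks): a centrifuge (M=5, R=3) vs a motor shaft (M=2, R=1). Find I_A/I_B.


Given: M1=5 kg, R1=3 m, M2=2 kg, R2=1 m
For a disk: I = (1/2)*M*R^2, so I_A/I_B = (M1*R1^2)/(M2*R2^2)
M1*R1^2 = 5*9 = 45
M2*R2^2 = 2*1 = 2
I_A/I_B = 45/2 = 45/2

45/2


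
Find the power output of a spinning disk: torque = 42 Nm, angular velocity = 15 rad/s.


Given: tau = 42 Nm, omega = 15 rad/s
Using P = tau * omega
P = 42 * 15
P = 630 W

630 W


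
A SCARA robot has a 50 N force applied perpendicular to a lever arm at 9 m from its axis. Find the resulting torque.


Given: F = 50 N, r = 9 m, angle = 90 deg (perpendicular)
Using tau = F * r * sin(90)
sin(90) = 1
tau = 50 * 9 * 1
tau = 450 Nm

450 Nm


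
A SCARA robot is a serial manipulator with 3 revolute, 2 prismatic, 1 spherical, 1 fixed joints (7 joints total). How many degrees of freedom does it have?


Given: serial robot with 3 revolute, 2 prismatic, 1 spherical, 1 fixed joints
DOF contribution per joint type: revolute=1, prismatic=1, spherical=3, fixed=0
DOF = 3*1 + 2*1 + 1*3 + 1*0
DOF = 8

8


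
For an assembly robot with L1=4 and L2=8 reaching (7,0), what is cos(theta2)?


Given: L1 = 4, L2 = 8, target (x, y) = (7, 0)
Using cos(theta2) = (x^2 + y^2 - L1^2 - L2^2) / (2*L1*L2)
x^2 + y^2 = 7^2 + 0 = 49
L1^2 + L2^2 = 16 + 64 = 80
Numerator = 49 - 80 = -31
Denominator = 2*4*8 = 64
cos(theta2) = -31/64 = -31/64

-31/64


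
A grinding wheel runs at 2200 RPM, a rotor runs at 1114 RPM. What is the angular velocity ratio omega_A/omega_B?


Given: RPM_A = 2200, RPM_B = 1114
omega = 2*pi*RPM/60, so omega_A/omega_B = RPM_A / RPM_B
omega_A/omega_B = 2200 / 1114
omega_A/omega_B = 1100/557

1100/557


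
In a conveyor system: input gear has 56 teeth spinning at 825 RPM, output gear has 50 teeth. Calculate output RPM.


Given: N1 = 56 teeth, w1 = 825 RPM, N2 = 50 teeth
Using N1*w1 = N2*w2
w2 = N1*w1 / N2
w2 = 56*825 / 50
w2 = 46200 / 50
w2 = 924 RPM

924 RPM


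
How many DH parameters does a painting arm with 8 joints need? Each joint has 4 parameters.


Given: 8 joints, 4 DH parameters per joint (d, theta, a, alpha)
Total DH parameters = number_of_joints * 4
Total = 8 * 4
Total = 32

32


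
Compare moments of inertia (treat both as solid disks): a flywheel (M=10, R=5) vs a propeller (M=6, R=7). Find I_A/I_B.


Given: M1=10 kg, R1=5 m, M2=6 kg, R2=7 m
For a disk: I = (1/2)*M*R^2, so I_A/I_B = (M1*R1^2)/(M2*R2^2)
M1*R1^2 = 10*25 = 250
M2*R2^2 = 6*49 = 294
I_A/I_B = 250/294 = 125/147

125/147


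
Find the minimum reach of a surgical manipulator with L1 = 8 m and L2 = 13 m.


Given: L1 = 8 m, L2 = 13 m
For a 2-link planar arm, min reach = |L1 - L2| (second link folded back)
Min reach = |8 - 13|
Min reach = 5 m

5 m


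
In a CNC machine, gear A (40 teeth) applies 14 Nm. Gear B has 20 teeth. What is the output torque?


Given: N1 = 40, N2 = 20, T1 = 14 Nm
Using T2/T1 = N2/N1
T2 = T1 * N2 / N1
T2 = 14 * 20 / 40
T2 = 280 / 40
T2 = 7 Nm

7 Nm


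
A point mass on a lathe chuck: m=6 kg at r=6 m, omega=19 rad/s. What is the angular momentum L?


Given: m = 6 kg, r = 6 m, omega = 19 rad/s
For a point mass: I = m*r^2
I = 6*6^2 = 6*36 = 216
L = I*omega = 216*19
L = 4104 kg*m^2/s

4104 kg*m^2/s


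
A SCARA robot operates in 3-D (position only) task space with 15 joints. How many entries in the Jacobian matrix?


Given: task space dimension = 3, joints = 15
Jacobian is a 3 x 15 matrix
Total entries = rows * columns
Total = 3 * 15
Total = 45

45


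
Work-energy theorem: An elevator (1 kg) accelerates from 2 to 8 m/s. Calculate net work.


Given: m = 1 kg, v0 = 2 m/s, v = 8 m/s
Using W = (1/2)*m*(v^2 - v0^2)
v^2 = 8^2 = 64
v0^2 = 2^2 = 4
v^2 - v0^2 = 64 - 4 = 60
W = (1/2)*1*60 = 30 J

30 J


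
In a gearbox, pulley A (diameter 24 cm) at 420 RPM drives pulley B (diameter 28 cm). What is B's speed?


Given: D1 = 24 cm, w1 = 420 RPM, D2 = 28 cm
Using D1*w1 = D2*w2
w2 = D1*w1 / D2
w2 = 24*420 / 28
w2 = 10080 / 28
w2 = 360 RPM

360 RPM


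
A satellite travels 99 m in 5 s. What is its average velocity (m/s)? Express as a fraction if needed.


Given: distance d = 99 m, time t = 5 s
Using v = d / t
v = 99 / 5
v = 99/5 m/s

99/5 m/s


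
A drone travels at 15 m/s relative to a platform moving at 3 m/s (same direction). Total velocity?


Given: object velocity = 15 m/s, platform velocity = 3 m/s (same direction)
Using classical velocity addition: v_total = v_object + v_platform
v_total = 15 + 3
v_total = 18 m/s

18 m/s


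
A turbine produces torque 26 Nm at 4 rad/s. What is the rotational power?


Given: tau = 26 Nm, omega = 4 rad/s
Using P = tau * omega
P = 26 * 4
P = 104 W

104 W


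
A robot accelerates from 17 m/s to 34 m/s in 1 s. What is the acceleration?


Given: initial velocity v0 = 17 m/s, final velocity v = 34 m/s, time t = 1 s
Using a = (v - v0) / t
a = (34 - 17) / 1
a = 17 / 1
a = 17 m/s^2

17 m/s^2


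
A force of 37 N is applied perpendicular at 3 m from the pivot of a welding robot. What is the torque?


Given: F = 37 N, r = 3 m, angle = 90 deg (perpendicular)
Using tau = F * r * sin(90)
sin(90) = 1
tau = 37 * 3 * 1
tau = 111 Nm

111 Nm


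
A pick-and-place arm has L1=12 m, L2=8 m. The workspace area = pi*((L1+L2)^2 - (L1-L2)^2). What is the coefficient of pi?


Given: L1 = 12, L2 = 8
(L1+L2)^2 = (20)^2 = 400
(L1-L2)^2 = (4)^2 = 16
Difference = 400 - 16 = 384
This equals 4*L1*L2 = 4*12*8 = 384
Workspace area = 384*pi

384


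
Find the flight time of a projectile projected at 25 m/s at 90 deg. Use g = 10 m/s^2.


Given: v0 = 25 m/s, theta = 90 deg, g = 10 m/s^2
sin(90) = 1
Using T = 2*v0*sin(theta) / g
T = 2*25*1 / 10
T = 50 / 10
T = 5 s

5 s


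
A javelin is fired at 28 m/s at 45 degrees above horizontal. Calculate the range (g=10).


Given: v0 = 28 m/s, theta = 45 deg, g = 10 m/s^2
sin(2*45) = sin(90) = 1
Using R = v0^2 * sin(2*theta) / g
R = 28^2 * 1 / 10
R = 784 / 10
R = 392/5 m

392/5 m


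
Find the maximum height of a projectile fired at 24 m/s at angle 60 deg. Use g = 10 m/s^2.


Given: v0 = 24 m/s, theta = 60 deg, g = 10 m/s^2
sin^2(60) = 3/4
Using H = v0^2 * sin^2(theta) / (2*g)
H = 24^2 * 3/4 / (2*10)
H = 576 * 3/4 / 20
H = 432 / 20
H = 108/5 m

108/5 m


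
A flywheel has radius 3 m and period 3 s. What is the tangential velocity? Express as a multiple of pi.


Given: radius r = 3 m, period T = 3 s
Using v = 2*pi*r / T
v = 2*pi*3 / 3
v = 6*pi / 3
v = 2*pi m/s

2*pi m/s


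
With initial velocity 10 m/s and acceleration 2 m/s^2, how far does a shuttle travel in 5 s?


Given: v0 = 10 m/s, a = 2 m/s^2, t = 5 s
Using s = v0*t + (1/2)*a*t^2
s = 10*5 + (1/2)*2*5^2
s = 50 + (1/2)*50
s = 50 + 25
s = 75

75 m


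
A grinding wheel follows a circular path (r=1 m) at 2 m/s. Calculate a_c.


Given: v = 2 m/s, r = 1 m
Using a_c = v^2 / r
a_c = 2^2 / 1
a_c = 4 / 1
a_c = 4 m/s^2

4 m/s^2


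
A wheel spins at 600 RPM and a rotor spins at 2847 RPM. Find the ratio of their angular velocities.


Given: RPM_A = 600, RPM_B = 2847
omega = 2*pi*RPM/60, so omega_A/omega_B = RPM_A / RPM_B
omega_A/omega_B = 600 / 2847
omega_A/omega_B = 200/949

200/949


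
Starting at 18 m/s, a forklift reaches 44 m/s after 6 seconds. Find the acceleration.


Given: initial velocity v0 = 18 m/s, final velocity v = 44 m/s, time t = 6 s
Using a = (v - v0) / t
a = (44 - 18) / 6
a = 26 / 6
a = 13/3 m/s^2

13/3 m/s^2


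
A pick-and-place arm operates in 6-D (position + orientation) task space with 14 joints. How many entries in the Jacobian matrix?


Given: task space dimension = 6, joints = 14
Jacobian is a 6 x 14 matrix
Total entries = rows * columns
Total = 6 * 14
Total = 84

84


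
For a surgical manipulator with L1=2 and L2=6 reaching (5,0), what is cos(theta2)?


Given: L1 = 2, L2 = 6, target (x, y) = (5, 0)
Using cos(theta2) = (x^2 + y^2 - L1^2 - L2^2) / (2*L1*L2)
x^2 + y^2 = 5^2 + 0 = 25
L1^2 + L2^2 = 4 + 36 = 40
Numerator = 25 - 40 = -15
Denominator = 2*2*6 = 24
cos(theta2) = -15/24 = -5/8

-5/8


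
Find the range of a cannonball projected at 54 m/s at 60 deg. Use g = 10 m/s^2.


Given: v0 = 54 m/s, theta = 60 deg, g = 10 m/s^2
sin(2*60) = sin(120) = sqrt(3)/2
Using R = v0^2 * sin(2*theta) / g
R = 54^2 * (sqrt(3)/2) / 10
R = 2916 * sqrt(3) / 20
R = 729/5*sqrt(3) m

729/5*sqrt(3) m


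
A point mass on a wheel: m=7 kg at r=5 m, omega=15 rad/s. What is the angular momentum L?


Given: m = 7 kg, r = 5 m, omega = 15 rad/s
For a point mass: I = m*r^2
I = 7*5^2 = 7*25 = 175
L = I*omega = 175*15
L = 2625 kg*m^2/s

2625 kg*m^2/s


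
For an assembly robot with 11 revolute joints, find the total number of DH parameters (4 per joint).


Given: 11 joints, 4 DH parameters per joint (d, theta, a, alpha)
Total DH parameters = number_of_joints * 4
Total = 11 * 4
Total = 44

44


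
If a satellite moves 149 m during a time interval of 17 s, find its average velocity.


Given: distance d = 149 m, time t = 17 s
Using v = d / t
v = 149 / 17
v = 149/17 m/s

149/17 m/s


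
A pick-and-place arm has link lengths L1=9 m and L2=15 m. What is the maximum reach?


Given: L1 = 9 m, L2 = 15 m
For a 2-link planar arm, max reach = L1 + L2 (fully extended)
Max reach = 9 + 15
Max reach = 24 m

24 m


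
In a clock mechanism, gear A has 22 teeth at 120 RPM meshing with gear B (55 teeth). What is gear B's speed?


Given: N1 = 22 teeth, w1 = 120 RPM, N2 = 55 teeth
Using N1*w1 = N2*w2
w2 = N1*w1 / N2
w2 = 22*120 / 55
w2 = 2640 / 55
w2 = 48 RPM

48 RPM


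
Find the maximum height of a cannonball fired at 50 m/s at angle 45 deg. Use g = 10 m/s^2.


Given: v0 = 50 m/s, theta = 45 deg, g = 10 m/s^2
sin^2(45) = 1/2
Using H = v0^2 * sin^2(theta) / (2*g)
H = 50^2 * 1/2 / (2*10)
H = 2500 * 1/2 / 20
H = 1250 / 20
H = 125/2 m

125/2 m


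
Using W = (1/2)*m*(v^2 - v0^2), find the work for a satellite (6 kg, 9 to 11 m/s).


Given: m = 6 kg, v0 = 9 m/s, v = 11 m/s
Using W = (1/2)*m*(v^2 - v0^2)
v^2 = 11^2 = 121
v0^2 = 9^2 = 81
v^2 - v0^2 = 121 - 81 = 40
W = (1/2)*6*40 = 120 J

120 J


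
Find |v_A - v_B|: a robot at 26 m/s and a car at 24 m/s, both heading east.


Given: v_A = 26 m/s east, v_B = 24 m/s east
Both move in the same direction; relative speed = |v_A - v_B|
|26 - 24| = |2|
= 2 m/s

2 m/s


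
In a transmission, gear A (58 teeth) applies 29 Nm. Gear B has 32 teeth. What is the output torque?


Given: N1 = 58, N2 = 32, T1 = 29 Nm
Using T2/T1 = N2/N1
T2 = T1 * N2 / N1
T2 = 29 * 32 / 58
T2 = 928 / 58
T2 = 16 Nm

16 Nm


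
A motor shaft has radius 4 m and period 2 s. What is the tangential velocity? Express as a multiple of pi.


Given: radius r = 4 m, period T = 2 s
Using v = 2*pi*r / T
v = 2*pi*4 / 2
v = 8*pi / 2
v = 4*pi m/s

4*pi m/s


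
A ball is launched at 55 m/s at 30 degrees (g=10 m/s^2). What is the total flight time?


Given: v0 = 55 m/s, theta = 30 deg, g = 10 m/s^2
sin(30) = 1/2
Using T = 2*v0*sin(theta) / g
T = 2*55*1/2 / 10
T = 55 / 10
T = 11/2 s

11/2 s


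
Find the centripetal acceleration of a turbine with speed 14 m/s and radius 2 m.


Given: v = 14 m/s, r = 2 m
Using a_c = v^2 / r
a_c = 14^2 / 2
a_c = 196 / 2
a_c = 98 m/s^2

98 m/s^2


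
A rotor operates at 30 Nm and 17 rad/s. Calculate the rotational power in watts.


Given: tau = 30 Nm, omega = 17 rad/s
Using P = tau * omega
P = 30 * 17
P = 510 W

510 W


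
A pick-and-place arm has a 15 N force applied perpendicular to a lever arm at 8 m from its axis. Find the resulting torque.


Given: F = 15 N, r = 8 m, angle = 90 deg (perpendicular)
Using tau = F * r * sin(90)
sin(90) = 1
tau = 15 * 8 * 1
tau = 120 Nm

120 Nm


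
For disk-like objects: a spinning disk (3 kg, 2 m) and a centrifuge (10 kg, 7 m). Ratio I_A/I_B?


Given: M1=3 kg, R1=2 m, M2=10 kg, R2=7 m
For a disk: I = (1/2)*M*R^2, so I_A/I_B = (M1*R1^2)/(M2*R2^2)
M1*R1^2 = 3*4 = 12
M2*R2^2 = 10*49 = 490
I_A/I_B = 12/490 = 6/245

6/245


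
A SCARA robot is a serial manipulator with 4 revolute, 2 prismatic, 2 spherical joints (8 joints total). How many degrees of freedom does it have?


Given: serial robot with 4 revolute, 2 prismatic, 2 spherical joints
DOF contribution per joint type: revolute=1, prismatic=1, spherical=3, fixed=0
DOF = 4*1 + 2*1 + 2*3
DOF = 12

12


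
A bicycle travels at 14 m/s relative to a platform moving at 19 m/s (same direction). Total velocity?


Given: object velocity = 14 m/s, platform velocity = 19 m/s (same direction)
Using classical velocity addition: v_total = v_object + v_platform
v_total = 14 + 19
v_total = 33 m/s

33 m/s


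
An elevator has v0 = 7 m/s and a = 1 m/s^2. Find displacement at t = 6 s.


Given: v0 = 7 m/s, a = 1 m/s^2, t = 6 s
Using s = v0*t + (1/2)*a*t^2
s = 7*6 + (1/2)*1*6^2
s = 42 + (1/2)*36
s = 42 + 18
s = 60

60 m


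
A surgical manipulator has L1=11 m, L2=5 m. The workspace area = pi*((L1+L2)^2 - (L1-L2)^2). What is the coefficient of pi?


Given: L1 = 11, L2 = 5
(L1+L2)^2 = (16)^2 = 256
(L1-L2)^2 = (6)^2 = 36
Difference = 256 - 36 = 220
This equals 4*L1*L2 = 4*11*5 = 220
Workspace area = 220*pi

220


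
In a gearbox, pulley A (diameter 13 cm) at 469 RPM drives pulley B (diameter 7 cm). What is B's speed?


Given: D1 = 13 cm, w1 = 469 RPM, D2 = 7 cm
Using D1*w1 = D2*w2
w2 = D1*w1 / D2
w2 = 13*469 / 7
w2 = 6097 / 7
w2 = 871 RPM

871 RPM
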